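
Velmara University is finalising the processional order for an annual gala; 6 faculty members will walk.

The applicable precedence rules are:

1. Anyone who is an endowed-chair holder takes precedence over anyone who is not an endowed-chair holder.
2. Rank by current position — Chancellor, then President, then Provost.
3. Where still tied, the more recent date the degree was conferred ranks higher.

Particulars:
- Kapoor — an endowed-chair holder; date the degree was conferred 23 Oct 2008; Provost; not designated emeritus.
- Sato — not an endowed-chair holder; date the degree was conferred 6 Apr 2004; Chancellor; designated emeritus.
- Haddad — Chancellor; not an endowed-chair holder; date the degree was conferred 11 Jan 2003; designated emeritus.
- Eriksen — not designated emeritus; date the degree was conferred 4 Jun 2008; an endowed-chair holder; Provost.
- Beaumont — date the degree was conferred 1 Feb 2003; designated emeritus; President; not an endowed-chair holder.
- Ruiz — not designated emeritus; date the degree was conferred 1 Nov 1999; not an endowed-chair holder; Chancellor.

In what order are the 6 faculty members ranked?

By the first rule: Kapoor and Eriksen (both an endowed-chair holder); then Sato, Haddad, Ruiz and Beaumont (each not an endowed-chair holder).
Kapoor and Eriksen are each Provost, so the next rule applies.
Among Kapoor and Eriksen, by date the degree was conferred (later first): Kapoor (23 Oct 2008) before Eriksen (4 Jun 2008).
Among Sato, Haddad, Ruiz and Beaumont, by current position: Sato, Haddad and Ruiz (Chancellor) before Beaumont (President).
Among Sato, Haddad and Ruiz, by date the degree was conferred (later first): Sato (6 Apr 2004) before Haddad (11 Jan 2003) before Ruiz (1 Nov 1999).
Full order: Kapoor, Eriksen, Sato, Haddad, Ruiz, Beaumont.

Kapoor, Eriksen, Sato, Haddad, Ruiz, Beaumont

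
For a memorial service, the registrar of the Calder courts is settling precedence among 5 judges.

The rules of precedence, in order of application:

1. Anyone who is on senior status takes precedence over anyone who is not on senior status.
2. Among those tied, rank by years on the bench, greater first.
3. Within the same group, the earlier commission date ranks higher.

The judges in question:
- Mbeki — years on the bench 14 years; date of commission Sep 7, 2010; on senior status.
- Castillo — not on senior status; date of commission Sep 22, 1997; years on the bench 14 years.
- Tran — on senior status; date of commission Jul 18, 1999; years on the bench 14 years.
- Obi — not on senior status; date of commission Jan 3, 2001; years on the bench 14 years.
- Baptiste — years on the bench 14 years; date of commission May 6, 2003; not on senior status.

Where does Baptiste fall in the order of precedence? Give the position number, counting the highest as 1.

5

By the first rule: Tran and Mbeki (both on senior status); then Castillo, Obi and Baptiste (each not on senior status).
Tran and Mbeki both have years on the bench 14 years, so the next rule applies.
Among Tran and Mbeki, by date of commission (earlier first): Tran (Jul 18, 1999) before Mbeki (Sep 7, 2010).
Castillo, Obi and Baptiste all have years on the bench 14 years, so the next rule applies.
Among Castillo, Obi and Baptiste, by date of commission (earlier first): Castillo (Sep 22, 1997) before Obi (Jan 3, 2001) before Baptiste (May 6, 2003).
Order: Tran, Mbeki, Castillo, Obi, Baptiste. So position 5.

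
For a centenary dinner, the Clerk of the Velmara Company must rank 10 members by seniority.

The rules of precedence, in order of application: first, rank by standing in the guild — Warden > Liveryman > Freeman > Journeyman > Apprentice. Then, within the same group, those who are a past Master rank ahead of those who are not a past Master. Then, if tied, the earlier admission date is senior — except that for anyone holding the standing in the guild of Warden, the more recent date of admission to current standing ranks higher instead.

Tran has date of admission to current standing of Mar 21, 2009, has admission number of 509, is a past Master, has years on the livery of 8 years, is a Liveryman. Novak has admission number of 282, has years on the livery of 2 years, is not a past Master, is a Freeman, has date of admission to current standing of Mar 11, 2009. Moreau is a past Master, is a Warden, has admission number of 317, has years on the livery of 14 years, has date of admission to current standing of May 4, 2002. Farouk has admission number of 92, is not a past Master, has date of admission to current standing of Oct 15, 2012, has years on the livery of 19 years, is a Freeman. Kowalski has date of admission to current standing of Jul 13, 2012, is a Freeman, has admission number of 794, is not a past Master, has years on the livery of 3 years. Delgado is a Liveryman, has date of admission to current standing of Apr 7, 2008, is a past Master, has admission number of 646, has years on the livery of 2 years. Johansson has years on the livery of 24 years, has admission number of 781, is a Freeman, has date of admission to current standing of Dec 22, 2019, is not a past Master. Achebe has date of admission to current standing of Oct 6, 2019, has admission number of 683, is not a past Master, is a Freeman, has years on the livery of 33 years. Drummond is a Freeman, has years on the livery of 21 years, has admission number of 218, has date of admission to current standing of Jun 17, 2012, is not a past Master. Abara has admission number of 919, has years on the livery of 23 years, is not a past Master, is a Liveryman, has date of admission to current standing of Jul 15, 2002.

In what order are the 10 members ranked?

By standing in the guild: Moreau (Warden); then Delgado, Tran and Abara (Liveryman); then Novak, Drummond, Kowalski, Farouk, Achebe and Johansson (Freeman).
Among Delgado, Tran and Abara, a past Master before not a past Master: Delgado and Tran (a past Master) before Abara (not a past Master).
Among Delgado and Tran, by date of admission to current standing (earlier first): Delgado (Apr 7, 2008) before Tran (Mar 21, 2009).
Novak, Drummond, Kowalski, Farouk, Achebe and Johansson are each not a past Master, so the next rule applies.
Among Novak, Drummond, Kowalski, Farouk, Achebe and Johansson, by date of admission to current standing (earlier first): Novak (Mar 11, 2009) before Drummond (Jun 17, 2012) before Kowalski (Jul 13, 2012) before Farouk (Oct 15, 2012) before Achebe (Oct 6, 2019) before Johansson (Dec 22, 2019).
Full order: Moreau, Delgado, Tran, Abara, Novak, Drummond, Kowalski, Farouk, Achebe, Johansson.

Moreau, Delgado, Tran, Abara, Novak, Drummond, Kowalski, Farouk, Achebe, Johansson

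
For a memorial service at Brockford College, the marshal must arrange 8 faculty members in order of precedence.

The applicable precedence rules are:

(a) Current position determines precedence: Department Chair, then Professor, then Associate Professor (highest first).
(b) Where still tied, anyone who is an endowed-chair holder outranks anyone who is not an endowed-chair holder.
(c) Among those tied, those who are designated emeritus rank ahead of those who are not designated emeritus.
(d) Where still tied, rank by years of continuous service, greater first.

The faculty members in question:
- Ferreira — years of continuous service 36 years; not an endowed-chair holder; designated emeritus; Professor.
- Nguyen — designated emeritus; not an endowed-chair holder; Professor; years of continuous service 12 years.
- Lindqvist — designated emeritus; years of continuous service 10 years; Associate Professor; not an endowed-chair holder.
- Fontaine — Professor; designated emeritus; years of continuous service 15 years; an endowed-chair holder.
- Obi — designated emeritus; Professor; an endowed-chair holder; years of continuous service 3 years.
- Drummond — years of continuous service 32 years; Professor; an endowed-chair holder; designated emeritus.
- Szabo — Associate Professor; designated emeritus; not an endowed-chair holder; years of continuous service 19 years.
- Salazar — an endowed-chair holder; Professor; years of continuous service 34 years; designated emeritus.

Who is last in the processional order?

By current position: Salazar, Drummond, Fontaine, Obi, Ferreira and Nguyen (Professor); then Szabo and Lindqvist (Associate Professor).
Among Salazar, Drummond, Fontaine, Obi, Ferreira and Nguyen, an endowed-chair holder before not an endowed-chair holder: Salazar, Drummond, Fontaine and Obi (an endowed-chair holder) before Ferreira and Nguyen (not an endowed-chair holder).
Salazar, Drummond, Fontaine and Obi are each designated emeritus, so the next rule applies.
Among Salazar, Drummond, Fontaine and Obi, by years of continuous service (higher first): Salazar (34 years) before Drummond (32 years) before Fontaine (15 years) before Obi (3 years).
Ferreira and Nguyen are each designated emeritus, so the next rule applies.
Among Ferreira and Nguyen, by years of continuous service (higher first): Ferreira (36 years) before Nguyen (12 years).
Szabo and Lindqvist are each not an endowed-chair holder, so the next rule applies.
Szabo and Lindqvist are each designated emeritus, so the next rule applies.
Among Szabo and Lindqvist, by years of continuous service (higher first): Szabo (19 years) before Lindqvist (10 years).
Order: Salazar, Drummond, Fontaine, Obi, Ferreira, Nguyen, Szabo, Lindqvist.

Lindqvist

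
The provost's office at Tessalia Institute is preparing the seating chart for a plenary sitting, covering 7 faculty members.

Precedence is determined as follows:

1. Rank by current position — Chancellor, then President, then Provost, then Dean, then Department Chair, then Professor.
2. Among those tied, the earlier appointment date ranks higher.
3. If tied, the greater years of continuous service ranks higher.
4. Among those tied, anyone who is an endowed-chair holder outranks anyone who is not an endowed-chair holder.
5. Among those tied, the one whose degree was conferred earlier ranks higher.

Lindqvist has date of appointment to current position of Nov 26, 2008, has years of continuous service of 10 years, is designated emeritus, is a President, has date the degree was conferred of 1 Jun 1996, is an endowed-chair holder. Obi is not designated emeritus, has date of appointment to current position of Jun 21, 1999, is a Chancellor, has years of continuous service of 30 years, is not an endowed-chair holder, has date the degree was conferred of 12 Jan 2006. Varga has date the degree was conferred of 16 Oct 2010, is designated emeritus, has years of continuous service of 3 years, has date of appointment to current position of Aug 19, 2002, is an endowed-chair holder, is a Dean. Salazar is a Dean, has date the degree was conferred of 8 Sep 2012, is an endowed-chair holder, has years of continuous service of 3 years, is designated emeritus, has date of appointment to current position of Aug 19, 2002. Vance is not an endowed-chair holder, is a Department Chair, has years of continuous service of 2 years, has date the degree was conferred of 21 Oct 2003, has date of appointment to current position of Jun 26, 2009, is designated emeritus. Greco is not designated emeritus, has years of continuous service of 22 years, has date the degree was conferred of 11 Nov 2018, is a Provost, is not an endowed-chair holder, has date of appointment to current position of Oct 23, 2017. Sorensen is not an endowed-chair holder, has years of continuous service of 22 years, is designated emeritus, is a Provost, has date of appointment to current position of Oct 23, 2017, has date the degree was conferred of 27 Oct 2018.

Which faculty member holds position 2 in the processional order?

Lindqvist

By current position: Obi (Chancellor); then Lindqvist (President); then Sorensen and Greco (Provost); then Varga and Salazar (Dean); then Vance (Department Chair).
Sorensen and Greco both have date of appointment to current position Oct 23, 2017, so the next rule applies.
Sorensen and Greco both have years of continuous service 22 years, so the next rule applies.
Sorensen and Greco are each not an endowed-chair holder, so the next rule applies.
Among Sorensen and Greco, by date the degree was conferred (earlier first): Sorensen (27 Oct 2018) before Greco (11 Nov 2018).
Varga and Salazar both have date of appointment to current position Aug 19, 2002, so the next rule applies.
Varga and Salazar both have years of continuous service 3 years, so the next rule applies.
Varga and Salazar are each an endowed-chair holder, so the next rule applies.
Among Varga and Salazar, by date the degree was conferred (earlier first): Varga (16 Oct 2010) before Salazar (8 Sep 2012).
Order: Obi, Lindqvist, Sorensen, Greco, Varga, Salazar, Vance.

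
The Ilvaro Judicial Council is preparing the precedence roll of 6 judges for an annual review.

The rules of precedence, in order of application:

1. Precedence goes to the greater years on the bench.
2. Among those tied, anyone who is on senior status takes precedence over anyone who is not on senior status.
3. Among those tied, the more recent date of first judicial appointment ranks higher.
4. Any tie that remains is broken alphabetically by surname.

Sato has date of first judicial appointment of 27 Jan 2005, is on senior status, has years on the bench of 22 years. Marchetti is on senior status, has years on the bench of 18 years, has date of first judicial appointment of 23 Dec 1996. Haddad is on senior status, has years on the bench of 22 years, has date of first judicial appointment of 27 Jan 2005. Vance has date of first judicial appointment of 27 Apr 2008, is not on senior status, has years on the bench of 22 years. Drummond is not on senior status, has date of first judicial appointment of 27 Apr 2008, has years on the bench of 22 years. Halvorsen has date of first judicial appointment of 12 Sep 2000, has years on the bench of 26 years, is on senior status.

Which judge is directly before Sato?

Haddad

By years on the bench (higher first): Halvorsen (26 years); then Haddad, Sato, Drummond and Vance (each 22 years); then Marchetti (18 years).
Among Haddad, Sato, Drummond and Vance, on senior status before not on senior status: Haddad and Sato (on senior status) before Drummond and Vance (not on senior status).
Haddad and Sato both have date of first judicial appointment 27 Jan 2005, so the next rule applies.
Among Haddad and Sato, alphabetically by surname: Haddad before Sato.
Drummond and Vance both have date of first judicial appointment 27 Apr 2008, so the next rule applies.
Among Drummond and Vance, alphabetically by surname: Drummond before Vance.
Order: Halvorsen, Haddad, Sato, Drummond, Vance, Marchetti.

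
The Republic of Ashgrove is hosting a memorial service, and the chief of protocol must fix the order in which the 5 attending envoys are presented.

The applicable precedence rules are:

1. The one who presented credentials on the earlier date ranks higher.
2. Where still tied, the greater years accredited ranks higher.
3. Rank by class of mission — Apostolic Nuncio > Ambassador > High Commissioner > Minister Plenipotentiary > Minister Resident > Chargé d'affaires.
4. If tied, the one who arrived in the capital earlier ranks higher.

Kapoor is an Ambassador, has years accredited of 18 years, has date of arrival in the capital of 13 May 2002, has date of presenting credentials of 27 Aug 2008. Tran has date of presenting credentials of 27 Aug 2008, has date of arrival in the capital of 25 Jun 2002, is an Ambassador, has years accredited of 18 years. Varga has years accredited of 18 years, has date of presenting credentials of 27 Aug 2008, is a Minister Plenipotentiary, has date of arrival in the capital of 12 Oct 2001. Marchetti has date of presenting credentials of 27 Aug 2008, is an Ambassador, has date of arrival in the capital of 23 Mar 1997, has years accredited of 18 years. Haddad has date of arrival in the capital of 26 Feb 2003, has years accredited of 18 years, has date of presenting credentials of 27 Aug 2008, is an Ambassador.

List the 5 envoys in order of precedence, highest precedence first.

By date of presenting credentials (earlier first): Marchetti, Kapoor, Tran, Haddad and Varga (each 27 Aug 2008).
Marchetti, Kapoor, Tran, Haddad and Varga all have years accredited 18 years, so the next rule applies.
Among Marchetti, Kapoor, Tran, Haddad and Varga, by class of mission: Marchetti, Kapoor, Tran and Haddad (Ambassador) before Varga (Minister Plenipotentiary).
Among Marchetti, Kapoor, Tran and Haddad, by date of arrival in the capital (earlier first): Marchetti (23 Mar 1997) before Kapoor (13 May 2002) before Tran (25 Jun 2002) before Haddad (26 Feb 2003).
Full order: Marchetti, Kapoor, Tran, Haddad, Varga.

Marchetti, Kapoor, Tran, Haddad, Varga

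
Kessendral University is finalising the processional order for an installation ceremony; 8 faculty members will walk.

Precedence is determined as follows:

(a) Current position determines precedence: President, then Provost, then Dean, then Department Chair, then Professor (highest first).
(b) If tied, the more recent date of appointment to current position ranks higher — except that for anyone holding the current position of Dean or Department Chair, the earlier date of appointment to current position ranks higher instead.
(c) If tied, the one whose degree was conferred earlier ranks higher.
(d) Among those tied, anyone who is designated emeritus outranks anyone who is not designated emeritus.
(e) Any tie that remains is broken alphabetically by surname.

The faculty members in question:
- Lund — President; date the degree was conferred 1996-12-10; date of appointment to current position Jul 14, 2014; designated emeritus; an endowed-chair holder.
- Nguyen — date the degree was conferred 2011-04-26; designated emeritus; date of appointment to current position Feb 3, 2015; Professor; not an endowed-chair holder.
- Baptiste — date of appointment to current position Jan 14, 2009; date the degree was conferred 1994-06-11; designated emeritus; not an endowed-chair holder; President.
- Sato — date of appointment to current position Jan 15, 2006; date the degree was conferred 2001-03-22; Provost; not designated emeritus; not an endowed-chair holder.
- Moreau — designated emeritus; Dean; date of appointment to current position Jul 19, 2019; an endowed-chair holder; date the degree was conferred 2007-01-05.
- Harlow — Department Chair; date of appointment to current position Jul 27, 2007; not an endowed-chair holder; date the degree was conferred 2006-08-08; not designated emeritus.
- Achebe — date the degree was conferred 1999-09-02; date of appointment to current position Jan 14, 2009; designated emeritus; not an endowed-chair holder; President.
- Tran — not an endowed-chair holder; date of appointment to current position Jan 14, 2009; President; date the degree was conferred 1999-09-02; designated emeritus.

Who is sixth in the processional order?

By current position: Lund, Baptiste, Achebe and Tran (President); then Sato (Provost); then Moreau (Dean); then Harlow (Department Chair); then Nguyen (Professor).
Among Lund, Baptiste, Achebe and Tran, by date of appointment to current position (later first): Lund (Jul 14, 2014) before Baptiste, Achebe and Tran (Jan 14, 2009).
Among Baptiste, Achebe and Tran, by date the degree was conferred (earlier first): Baptiste (1994-06-11) before Achebe and Tran (1999-09-02).
Achebe and Tran are each designated emeritus, so the next rule applies.
Among Achebe and Tran, alphabetically by surname: Achebe before Tran.
Order: Lund, Baptiste, Achebe, Tran, Sato, Moreau, Harlow, Nguyen.

Moreau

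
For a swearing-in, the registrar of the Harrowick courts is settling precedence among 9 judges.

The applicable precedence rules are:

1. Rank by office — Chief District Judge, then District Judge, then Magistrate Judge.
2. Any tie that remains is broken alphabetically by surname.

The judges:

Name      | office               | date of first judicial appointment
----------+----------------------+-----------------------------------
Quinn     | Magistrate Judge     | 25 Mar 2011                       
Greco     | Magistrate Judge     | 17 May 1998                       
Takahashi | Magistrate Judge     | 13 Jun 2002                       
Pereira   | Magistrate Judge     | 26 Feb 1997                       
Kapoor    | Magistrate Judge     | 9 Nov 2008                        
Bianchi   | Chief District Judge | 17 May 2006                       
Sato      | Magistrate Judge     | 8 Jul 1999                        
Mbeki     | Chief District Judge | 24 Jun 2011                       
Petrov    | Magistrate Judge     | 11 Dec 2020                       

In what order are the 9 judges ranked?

Bianchi, Mbeki, Greco, Kapoor, Pereira, Petrov, Quinn, Sato, Takahashi

By office: Bianchi and Mbeki (Chief District Judge); then Greco, Kapoor, Pereira, Petrov, Quinn, Sato and Takahashi (Magistrate Judge).
Among Bianchi and Mbeki, alphabetically by surname: Bianchi before Mbeki.
Among Greco, Kapoor, Pereira, Petrov, Quinn, Sato and Takahashi, alphabetically by surname: Greco before Kapoor before Pereira before Petrov before Quinn before Sato before Takahashi.
Full order: Bianchi, Mbeki, Greco, Kapoor, Pereira, Petrov, Quinn, Sato, Takahashi.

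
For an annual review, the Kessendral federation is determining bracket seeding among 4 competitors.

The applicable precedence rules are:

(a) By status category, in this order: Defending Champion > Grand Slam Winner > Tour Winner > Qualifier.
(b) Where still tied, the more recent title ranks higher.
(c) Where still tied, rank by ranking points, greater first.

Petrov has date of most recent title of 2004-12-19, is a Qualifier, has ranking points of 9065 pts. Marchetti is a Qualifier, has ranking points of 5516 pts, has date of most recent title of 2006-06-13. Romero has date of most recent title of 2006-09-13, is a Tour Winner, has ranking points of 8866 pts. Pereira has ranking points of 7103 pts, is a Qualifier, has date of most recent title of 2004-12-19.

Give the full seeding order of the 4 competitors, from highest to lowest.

Romero, Marchetti, Petrov, Pereira

By status category: Romero (Tour Winner); then Marchetti, Petrov and Pereira (Qualifier).
Among Marchetti, Petrov and Pereira, by date of most recent title (later first): Marchetti (2006-06-13) before Petrov and Pereira (2004-12-19).
Among Petrov and Pereira, by ranking points (higher first): Petrov (9065 pts) before Pereira (7103 pts).
Full order: Romero, Marchetti, Petrov, Pereira.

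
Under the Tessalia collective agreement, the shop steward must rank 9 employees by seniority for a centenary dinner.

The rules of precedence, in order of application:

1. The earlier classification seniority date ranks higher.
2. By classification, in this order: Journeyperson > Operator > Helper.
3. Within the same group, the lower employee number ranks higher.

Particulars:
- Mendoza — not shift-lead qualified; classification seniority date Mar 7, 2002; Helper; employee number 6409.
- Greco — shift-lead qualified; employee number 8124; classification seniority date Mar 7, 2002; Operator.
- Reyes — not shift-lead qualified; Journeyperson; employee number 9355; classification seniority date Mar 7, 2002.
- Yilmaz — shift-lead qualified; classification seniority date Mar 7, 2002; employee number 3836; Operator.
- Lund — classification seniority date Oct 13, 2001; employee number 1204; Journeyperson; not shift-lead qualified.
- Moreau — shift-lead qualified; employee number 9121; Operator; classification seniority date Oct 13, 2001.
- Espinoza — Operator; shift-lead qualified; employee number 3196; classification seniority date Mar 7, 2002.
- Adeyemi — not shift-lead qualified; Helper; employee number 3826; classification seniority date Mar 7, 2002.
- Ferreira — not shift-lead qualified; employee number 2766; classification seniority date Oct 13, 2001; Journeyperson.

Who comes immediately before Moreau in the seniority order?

By classification seniority date (earlier first): Lund, Ferreira and Moreau (each Oct 13, 2001); then Reyes, Espinoza, Yilmaz, Greco, Adeyemi and Mendoza (each Mar 7, 2002).
Among Lund, Ferreira and Moreau, by classification: Lund and Ferreira (Journeyperson) before Moreau (Operator).
Among Lund and Ferreira, by employee number (lower first): Lund (1204) before Ferreira (2766).
Among Reyes, Espinoza, Yilmaz, Greco, Adeyemi and Mendoza, by classification: Reyes (Journeyperson) before Espinoza, Yilmaz and Greco (Operator) before Adeyemi and Mendoza (Helper).
Among Espinoza, Yilmaz and Greco, by employee number (lower first): Espinoza (3196) before Yilmaz (3836) before Greco (8124).
Among Adeyemi and Mendoza, by employee number (lower first): Adeyemi (3826) before Mendoza (6409).
Order: Lund, Ferreira, Moreau, Reyes, Espinoza, Yilmaz, Greco, Adeyemi, Mendoza.

Ferreira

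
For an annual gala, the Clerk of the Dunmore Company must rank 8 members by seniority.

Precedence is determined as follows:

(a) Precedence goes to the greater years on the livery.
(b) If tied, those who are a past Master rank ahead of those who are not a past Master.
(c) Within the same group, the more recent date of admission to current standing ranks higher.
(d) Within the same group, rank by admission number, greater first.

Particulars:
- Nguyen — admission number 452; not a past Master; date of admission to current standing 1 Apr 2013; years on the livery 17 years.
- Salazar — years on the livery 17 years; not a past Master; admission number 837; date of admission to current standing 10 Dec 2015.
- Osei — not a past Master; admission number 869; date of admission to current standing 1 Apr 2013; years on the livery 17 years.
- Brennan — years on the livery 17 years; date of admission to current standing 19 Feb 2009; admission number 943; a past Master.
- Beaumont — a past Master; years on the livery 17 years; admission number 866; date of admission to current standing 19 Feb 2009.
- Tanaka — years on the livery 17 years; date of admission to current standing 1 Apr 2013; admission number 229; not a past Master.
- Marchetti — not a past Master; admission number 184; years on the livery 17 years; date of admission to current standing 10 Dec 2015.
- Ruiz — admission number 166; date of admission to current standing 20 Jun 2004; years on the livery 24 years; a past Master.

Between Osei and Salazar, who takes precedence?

Salazar

By years on the livery (higher first): Ruiz (24 years); then Brennan, Beaumont, Salazar, Marchetti, Osei, Nguyen and Tanaka (each 17 years).
Among Brennan, Beaumont, Salazar, Marchetti, Osei, Nguyen and Tanaka, a past Master before not a past Master: Brennan and Beaumont (a past Master) before Salazar, Marchetti, Osei, Nguyen and Tanaka (not a past Master).
Brennan and Beaumont both have date of admission to current standing 19 Feb 2009, so the next rule applies.
Among Brennan and Beaumont, by admission number (higher first): Brennan (943) before Beaumont (866).
Among Salazar, Marchetti, Osei, Nguyen and Tanaka, by date of admission to current standing (later first): Salazar and Marchetti (10 Dec 2015) before Osei, Nguyen and Tanaka (1 Apr 2013).
Among Salazar and Marchetti, by admission number (higher first): Salazar (837) before Marchetti (184).
Among Osei, Nguyen and Tanaka, by admission number (higher first): Osei (869) before Nguyen (452) before Tanaka (229).
So Salazar takes precedence.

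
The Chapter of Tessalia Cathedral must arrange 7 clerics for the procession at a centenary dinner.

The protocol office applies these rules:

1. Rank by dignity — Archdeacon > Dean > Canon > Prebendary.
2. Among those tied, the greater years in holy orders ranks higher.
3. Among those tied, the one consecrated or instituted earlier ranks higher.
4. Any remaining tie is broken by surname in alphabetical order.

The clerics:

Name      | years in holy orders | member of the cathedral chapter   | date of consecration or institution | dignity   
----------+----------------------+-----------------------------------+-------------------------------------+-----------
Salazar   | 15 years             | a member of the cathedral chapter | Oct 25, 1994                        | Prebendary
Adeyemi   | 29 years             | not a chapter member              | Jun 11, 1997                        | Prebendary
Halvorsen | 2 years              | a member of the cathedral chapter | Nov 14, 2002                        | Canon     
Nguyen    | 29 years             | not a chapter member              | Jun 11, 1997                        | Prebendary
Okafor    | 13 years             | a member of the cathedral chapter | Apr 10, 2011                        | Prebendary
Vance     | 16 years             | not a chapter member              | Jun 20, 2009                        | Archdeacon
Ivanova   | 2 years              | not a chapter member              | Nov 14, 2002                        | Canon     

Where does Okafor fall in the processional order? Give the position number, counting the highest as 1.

By dignity: Vance (Archdeacon); then Halvorsen and Ivanova (Canon); then Adeyemi, Nguyen, Salazar and Okafor (Prebendary).
Halvorsen and Ivanova both have years in holy orders 2 years, so the next rule applies.
Halvorsen and Ivanova both have date of consecration or institution Nov 14, 2002, so the next rule applies.
Among Halvorsen and Ivanova, alphabetically by surname: Halvorsen before Ivanova.
Among Adeyemi, Nguyen, Salazar and Okafor, by years in holy orders (higher first): Adeyemi and Nguyen (29 years) before Salazar (15 years) before Okafor (13 years).
Adeyemi and Nguyen both have date of consecration or institution Jun 11, 1997, so the next rule applies.
Among Adeyemi and Nguyen, alphabetically by surname: Adeyemi before Nguyen.
Order: Vance, Halvorsen, Ivanova, Adeyemi, Nguyen, Salazar, Okafor. So position 7.

7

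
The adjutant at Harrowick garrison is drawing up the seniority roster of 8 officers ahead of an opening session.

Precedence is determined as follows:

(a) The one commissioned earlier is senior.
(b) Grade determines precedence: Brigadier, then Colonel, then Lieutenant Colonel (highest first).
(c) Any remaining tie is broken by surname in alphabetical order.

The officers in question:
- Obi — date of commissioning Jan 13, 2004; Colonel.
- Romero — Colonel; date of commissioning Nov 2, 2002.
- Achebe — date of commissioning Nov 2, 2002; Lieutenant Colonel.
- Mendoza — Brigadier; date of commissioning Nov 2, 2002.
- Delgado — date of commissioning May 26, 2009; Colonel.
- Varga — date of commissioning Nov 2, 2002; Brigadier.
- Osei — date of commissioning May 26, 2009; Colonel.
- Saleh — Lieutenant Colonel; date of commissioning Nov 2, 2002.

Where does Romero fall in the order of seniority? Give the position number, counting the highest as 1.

3

By date of commissioning (earlier first): Mendoza, Varga, Romero, Achebe and Saleh (each Nov 2, 2002); then Obi (Jan 13, 2004); then Delgado and Osei (both May 26, 2009).
Among Mendoza, Varga, Romero, Achebe and Saleh, by grade: Mendoza and Varga (Brigadier) before Romero (Colonel) before Achebe and Saleh (Lieutenant Colonel).
Among Mendoza and Varga, alphabetically by surname: Mendoza before Varga.
Among Achebe and Saleh, alphabetically by surname: Achebe before Saleh.
Delgado and Osei are each Colonel, so the next rule applies.
Among Delgado and Osei, alphabetically by surname: Delgado before Osei.
Order: Mendoza, Varga, Romero, Achebe, Saleh, Obi, Delgado, Osei. So position 3.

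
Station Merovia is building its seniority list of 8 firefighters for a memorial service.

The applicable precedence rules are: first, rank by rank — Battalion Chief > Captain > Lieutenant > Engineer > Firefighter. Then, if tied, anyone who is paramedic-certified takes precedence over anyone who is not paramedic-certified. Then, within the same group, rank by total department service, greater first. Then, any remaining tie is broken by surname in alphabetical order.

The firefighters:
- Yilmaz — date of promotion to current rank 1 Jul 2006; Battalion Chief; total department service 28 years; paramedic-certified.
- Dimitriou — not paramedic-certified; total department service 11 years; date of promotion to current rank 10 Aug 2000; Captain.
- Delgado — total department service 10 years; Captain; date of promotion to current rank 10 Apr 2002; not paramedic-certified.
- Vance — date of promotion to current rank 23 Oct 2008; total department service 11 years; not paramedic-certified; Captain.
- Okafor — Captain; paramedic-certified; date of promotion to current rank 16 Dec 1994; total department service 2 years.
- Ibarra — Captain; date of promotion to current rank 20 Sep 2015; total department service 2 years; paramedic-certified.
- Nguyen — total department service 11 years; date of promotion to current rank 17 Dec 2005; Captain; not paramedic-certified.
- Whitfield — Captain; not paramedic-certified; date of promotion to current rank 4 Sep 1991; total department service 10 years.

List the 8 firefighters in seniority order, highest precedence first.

By rank: Yilmaz (Battalion Chief); then Ibarra, Okafor, Dimitriou, Nguyen, Vance, Delgado and Whitfield (Captain).
Among Ibarra, Okafor, Dimitriou, Nguyen, Vance, Delgado and Whitfield, paramedic-certified before not paramedic-certified: Ibarra and Okafor (paramedic-certified) before Dimitriou, Nguyen, Vance, Delgado and Whitfield (not paramedic-certified).
Ibarra and Okafor both have total department service 2 years, so the next rule applies.
Among Ibarra and Okafor, alphabetically by surname: Ibarra before Okafor.
Among Dimitriou, Nguyen, Vance, Delgado and Whitfield, by total department service (higher first): Dimitriou, Nguyen and Vance (11 years) before Delgado and Whitfield (10 years).
Among Dimitriou, Nguyen and Vance, alphabetically by surname: Dimitriou before Nguyen before Vance.
Among Delgado and Whitfield, alphabetically by surname: Delgado before Whitfield.
Full order: Yilmaz, Ibarra, Okafor, Dimitriou, Nguyen, Vance, Delgado, Whitfield.

Yilmaz, Ibarra, Okafor, Dimitriou, Nguyen, Vance, Delgado, Whitfield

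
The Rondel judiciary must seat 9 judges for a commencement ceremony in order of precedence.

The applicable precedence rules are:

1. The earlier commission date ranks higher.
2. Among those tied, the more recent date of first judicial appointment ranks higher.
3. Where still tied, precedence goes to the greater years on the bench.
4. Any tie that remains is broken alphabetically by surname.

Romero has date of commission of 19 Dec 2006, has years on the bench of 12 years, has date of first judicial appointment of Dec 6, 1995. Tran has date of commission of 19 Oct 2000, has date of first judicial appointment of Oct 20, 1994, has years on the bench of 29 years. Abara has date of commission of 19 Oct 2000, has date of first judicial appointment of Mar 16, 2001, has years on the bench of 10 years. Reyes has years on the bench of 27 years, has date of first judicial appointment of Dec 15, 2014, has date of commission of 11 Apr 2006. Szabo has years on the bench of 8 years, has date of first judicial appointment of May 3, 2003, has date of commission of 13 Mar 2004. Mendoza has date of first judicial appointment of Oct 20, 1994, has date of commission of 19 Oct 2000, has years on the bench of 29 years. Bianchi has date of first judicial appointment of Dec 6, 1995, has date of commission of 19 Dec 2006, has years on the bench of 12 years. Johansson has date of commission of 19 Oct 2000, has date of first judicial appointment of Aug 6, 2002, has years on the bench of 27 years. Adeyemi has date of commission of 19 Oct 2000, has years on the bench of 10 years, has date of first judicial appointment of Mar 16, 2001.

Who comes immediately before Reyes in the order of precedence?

By date of commission (earlier first): Johansson, Abara, Adeyemi, Mendoza and Tran (each 19 Oct 2000); then Szabo (13 Mar 2004); then Reyes (11 Apr 2006); then Bianchi and Romero (both 19 Dec 2006).
Among Johansson, Abara, Adeyemi, Mendoza and Tran, by date of first judicial appointment (later first): Johansson (Aug 6, 2002) before Abara and Adeyemi (Mar 16, 2001) before Mendoza and Tran (Oct 20, 1994).
Abara and Adeyemi both have years on the bench 10 years, so the next rule applies.
Among Abara and Adeyemi, alphabetically by surname: Abara before Adeyemi.
Mendoza and Tran both have years on the bench 29 years, so the next rule applies.
Among Mendoza and Tran, alphabetically by surname: Mendoza before Tran.
Bianchi and Romero both have date of first judicial appointment Dec 6, 1995, so the next rule applies.
Bianchi and Romero both have years on the bench 12 years, so the next rule applies.
Among Bianchi and Romero, alphabetically by surname: Bianchi before Romero.
Order: Johansson, Abara, Adeyemi, Mendoza, Tran, Szabo, Reyes, Bianchi, Romero.

Szabo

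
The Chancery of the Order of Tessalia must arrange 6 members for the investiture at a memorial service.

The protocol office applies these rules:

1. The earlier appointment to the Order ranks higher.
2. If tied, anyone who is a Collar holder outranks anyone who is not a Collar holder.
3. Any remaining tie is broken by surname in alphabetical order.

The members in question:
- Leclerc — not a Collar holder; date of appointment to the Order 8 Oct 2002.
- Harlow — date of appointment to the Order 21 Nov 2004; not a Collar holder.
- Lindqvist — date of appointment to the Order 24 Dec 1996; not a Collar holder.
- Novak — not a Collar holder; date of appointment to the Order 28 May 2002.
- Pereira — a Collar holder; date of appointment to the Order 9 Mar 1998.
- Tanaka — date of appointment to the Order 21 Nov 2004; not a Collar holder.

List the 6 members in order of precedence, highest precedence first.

Lindqvist, Pereira, Novak, Leclerc, Harlow, Tanaka

By date of appointment to the Order (earlier first): Lindqvist (24 Dec 1996); then Pereira (9 Mar 1998); then Novak (28 May 2002); then Leclerc (8 Oct 2002); then Harlow and Tanaka (both 21 Nov 2004).
Harlow and Tanaka are each not a Collar holder, so the next rule applies.
Among Harlow and Tanaka, alphabetically by surname: Harlow before Tanaka.
Full order: Lindqvist, Pereira, Novak, Leclerc, Harlow, Tanaka.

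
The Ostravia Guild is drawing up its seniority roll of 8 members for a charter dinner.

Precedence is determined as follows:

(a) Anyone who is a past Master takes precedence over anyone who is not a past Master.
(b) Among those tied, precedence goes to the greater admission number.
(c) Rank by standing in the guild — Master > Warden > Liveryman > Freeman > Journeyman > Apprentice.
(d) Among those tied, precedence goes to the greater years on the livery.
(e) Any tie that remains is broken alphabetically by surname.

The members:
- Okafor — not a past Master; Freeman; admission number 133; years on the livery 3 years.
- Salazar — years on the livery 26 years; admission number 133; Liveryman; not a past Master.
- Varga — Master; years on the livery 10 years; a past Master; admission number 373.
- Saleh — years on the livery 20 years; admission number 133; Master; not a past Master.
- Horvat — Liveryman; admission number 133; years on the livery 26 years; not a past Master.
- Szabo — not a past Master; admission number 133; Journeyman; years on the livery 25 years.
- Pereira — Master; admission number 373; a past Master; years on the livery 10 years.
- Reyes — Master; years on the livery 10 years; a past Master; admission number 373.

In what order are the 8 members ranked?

Pereira, Reyes, Varga, Saleh, Horvat, Salazar, Okafor, Szabo

By the first rule: Pereira, Reyes and Varga (each a past Master); then Saleh, Horvat, Salazar, Okafor and Szabo (each not a past Master).
Pereira, Reyes and Varga all have admission number 373, so the next rule applies.
Pereira, Reyes and Varga are each Master, so the next rule applies.
Pereira, Reyes and Varga all have years on the livery 10 years, so the next rule applies.
Among Pereira, Reyes and Varga, alphabetically by surname: Pereira before Reyes before Varga.
Saleh, Horvat, Salazar, Okafor and Szabo all have admission number 133, so the next rule applies.
Among Saleh, Horvat, Salazar, Okafor and Szabo, by standing in the guild: Saleh (Master) before Horvat and Salazar (Liveryman) before Okafor (Freeman) before Szabo (Journeyman).
Horvat and Salazar both have years on the livery 26 years, so the next rule applies.
Among Horvat and Salazar, alphabetically by surname: Horvat before Salazar.
Full order: Pereira, Reyes, Varga, Saleh, Horvat, Salazar, Okafor, Szabo.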